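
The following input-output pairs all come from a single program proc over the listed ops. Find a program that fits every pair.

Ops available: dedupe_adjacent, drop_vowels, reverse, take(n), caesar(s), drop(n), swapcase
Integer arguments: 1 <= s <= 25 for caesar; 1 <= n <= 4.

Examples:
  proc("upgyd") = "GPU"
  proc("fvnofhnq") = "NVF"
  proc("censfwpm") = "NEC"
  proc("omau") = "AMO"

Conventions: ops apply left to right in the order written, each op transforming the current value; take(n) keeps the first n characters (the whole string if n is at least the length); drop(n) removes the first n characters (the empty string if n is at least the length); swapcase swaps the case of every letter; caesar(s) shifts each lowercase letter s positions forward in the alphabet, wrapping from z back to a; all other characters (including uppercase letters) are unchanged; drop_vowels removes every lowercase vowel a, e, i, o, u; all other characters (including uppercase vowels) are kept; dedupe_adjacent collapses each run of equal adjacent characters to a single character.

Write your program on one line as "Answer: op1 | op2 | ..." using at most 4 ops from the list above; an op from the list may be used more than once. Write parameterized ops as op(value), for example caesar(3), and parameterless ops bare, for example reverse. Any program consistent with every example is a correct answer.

take(3) | reverse | swapcase

Check, running the answer program on each example:
  "upgyd" -> "upg" -> "gpu" -> "GPU"
  "fvnofhnq" -> "fvn" -> "nvf" -> "NVF"
  "censfwpm" -> "cen" -> "nec" -> "NEC"
  "omau" -> "oma" -> "amo" -> "AMO"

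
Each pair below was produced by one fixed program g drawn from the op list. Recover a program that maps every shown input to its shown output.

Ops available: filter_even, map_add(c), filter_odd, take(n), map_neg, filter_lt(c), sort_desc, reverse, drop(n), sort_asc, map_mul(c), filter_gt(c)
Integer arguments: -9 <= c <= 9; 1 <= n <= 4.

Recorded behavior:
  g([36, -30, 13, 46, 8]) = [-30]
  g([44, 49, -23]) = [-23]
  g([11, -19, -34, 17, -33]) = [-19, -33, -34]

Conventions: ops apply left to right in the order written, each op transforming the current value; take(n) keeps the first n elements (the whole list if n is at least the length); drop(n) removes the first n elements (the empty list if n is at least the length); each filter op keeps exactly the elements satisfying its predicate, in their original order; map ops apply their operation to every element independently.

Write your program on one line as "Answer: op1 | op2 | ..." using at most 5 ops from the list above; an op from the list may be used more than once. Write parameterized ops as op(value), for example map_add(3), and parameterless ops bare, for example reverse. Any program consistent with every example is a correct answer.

sort_asc | map_neg | filter_gt(5) | sort_asc | map_neg

Check, running the answer program on each example:
  [36, -30, 13, 46, 8] -> [-30, 8, 13, 36, 46] -> [30, -8, -13, -36, -46] -> [30] -> [30] -> [-30]
  [44, 49, -23] -> [-23, 44, 49] -> [23, -44, -49] -> [23] -> [23] -> [-23]
  [11, -19, -34, 17, -33] -> [-34, -33, -19, 11, 17] -> [34, 33, 19, -11, -17] -> [34, 33, 19] -> [19, 33, 34] -> [-19, -33, -34]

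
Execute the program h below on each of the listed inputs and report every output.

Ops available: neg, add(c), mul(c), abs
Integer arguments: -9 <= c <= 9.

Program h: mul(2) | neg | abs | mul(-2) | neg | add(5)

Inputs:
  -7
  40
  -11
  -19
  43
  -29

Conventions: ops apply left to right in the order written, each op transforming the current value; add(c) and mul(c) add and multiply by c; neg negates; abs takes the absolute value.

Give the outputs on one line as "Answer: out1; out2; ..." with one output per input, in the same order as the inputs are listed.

33; 165; 49; 81; 177; 121

Execution, op by op:
  -7 -> -14 -> 14 -> 14 -> -28 -> 28 -> 33
  40 -> 80 -> -80 -> 80 -> -160 -> 160 -> 165
  -11 -> -22 -> 22 -> 22 -> -44 -> 44 -> 49
  -19 -> -38 -> 38 -> 38 -> -76 -> 76 -> 81
  43 -> 86 -> -86 -> 86 -> -172 -> 172 -> 177
  -29 -> -58 -> 58 -> 58 -> -116 -> 116 -> 121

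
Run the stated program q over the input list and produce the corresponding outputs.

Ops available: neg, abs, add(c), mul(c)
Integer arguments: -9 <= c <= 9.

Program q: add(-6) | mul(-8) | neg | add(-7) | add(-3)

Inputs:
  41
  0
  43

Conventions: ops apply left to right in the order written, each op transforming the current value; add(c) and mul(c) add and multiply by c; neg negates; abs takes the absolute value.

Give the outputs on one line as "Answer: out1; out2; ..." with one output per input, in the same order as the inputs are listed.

Execution, op by op:
  41 -> 35 -> -280 -> 280 -> 273 -> 270
  0 -> -6 -> 48 -> -48 -> -55 -> -58
  43 -> 37 -> -296 -> 296 -> 289 -> 286

270; -58; 286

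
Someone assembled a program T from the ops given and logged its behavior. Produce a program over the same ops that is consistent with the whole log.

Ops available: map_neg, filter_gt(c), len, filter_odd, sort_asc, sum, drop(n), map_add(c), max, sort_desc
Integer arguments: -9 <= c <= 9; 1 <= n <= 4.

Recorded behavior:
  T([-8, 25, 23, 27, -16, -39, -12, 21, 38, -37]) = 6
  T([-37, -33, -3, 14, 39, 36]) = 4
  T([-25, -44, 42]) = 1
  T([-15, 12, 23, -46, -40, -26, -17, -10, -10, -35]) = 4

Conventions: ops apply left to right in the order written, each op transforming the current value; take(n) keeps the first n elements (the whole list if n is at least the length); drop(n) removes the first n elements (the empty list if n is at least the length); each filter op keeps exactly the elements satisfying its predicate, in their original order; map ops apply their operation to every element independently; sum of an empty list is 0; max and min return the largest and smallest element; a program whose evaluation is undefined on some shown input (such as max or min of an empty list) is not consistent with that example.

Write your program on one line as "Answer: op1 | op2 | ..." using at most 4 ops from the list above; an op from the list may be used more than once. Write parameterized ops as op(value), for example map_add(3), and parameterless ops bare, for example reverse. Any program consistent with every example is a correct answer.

map_neg | filter_odd | map_add(8) | len

Check, running the answer program on each example:
  [-8, 25, 23, 27, -16, -39, -12, 21, 38, -37] -> [8, -25, -23, -27, 16, 39, 12, -21, -38, 37] -> [-25, -23, -27, 39, -21, 37] -> [-17, -15, -19, 47, -13, 45] -> 6
  [-37, -33, -3, 14, 39, 36] -> [37, 33, 3, -14, -39, -36] -> [37, 33, 3, -39] -> [45, 41, 11, -31] -> 4
  [-25, -44, 42] -> [25, 44, -42] -> [25] -> [33] -> 1
  [-15, 12, 23, -46, -40, -26, -17, -10, -10, -35] -> [15, -12, -23, 46, 40, 26, 17, 10, 10, 35] -> [15, -23, 17, 35] -> [23, -15, 25, 43] -> 4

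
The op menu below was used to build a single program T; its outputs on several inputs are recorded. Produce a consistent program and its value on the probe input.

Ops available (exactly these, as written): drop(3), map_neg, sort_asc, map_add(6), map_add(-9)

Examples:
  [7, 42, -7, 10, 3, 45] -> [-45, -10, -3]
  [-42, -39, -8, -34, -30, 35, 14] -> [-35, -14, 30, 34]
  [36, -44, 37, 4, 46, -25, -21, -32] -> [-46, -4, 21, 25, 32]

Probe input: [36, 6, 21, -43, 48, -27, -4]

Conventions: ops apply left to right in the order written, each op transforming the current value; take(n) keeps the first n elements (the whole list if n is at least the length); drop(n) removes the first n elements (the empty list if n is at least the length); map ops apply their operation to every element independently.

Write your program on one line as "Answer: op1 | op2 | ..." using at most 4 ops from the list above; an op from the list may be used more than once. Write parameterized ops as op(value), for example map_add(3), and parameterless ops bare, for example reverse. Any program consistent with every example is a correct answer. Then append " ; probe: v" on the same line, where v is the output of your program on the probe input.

drop(3) | map_neg | sort_asc ; probe: [-48, 4, 27, 43]

Check, running the answer program on each example:
  [7, 42, -7, 10, 3, 45] -> [10, 3, 45] -> [-10, -3, -45] -> [-45, -10, -3]
  [-42, -39, -8, -34, -30, 35, 14] -> [-34, -30, 35, 14] -> [34, 30, -35, -14] -> [-35, -14, 30, 34]
  [36, -44, 37, 4, 46, -25, -21, -32] -> [4, 46, -25, -21, -32] -> [-4, -46, 25, 21, 32] -> [-46, -4, 21, 25, 32]
  probe: [36, 6, 21, -43, 48, -27, -4] -> [-43, 48, -27, -4] -> [43, -48, 27, 4] -> [-48, 4, 27, 43]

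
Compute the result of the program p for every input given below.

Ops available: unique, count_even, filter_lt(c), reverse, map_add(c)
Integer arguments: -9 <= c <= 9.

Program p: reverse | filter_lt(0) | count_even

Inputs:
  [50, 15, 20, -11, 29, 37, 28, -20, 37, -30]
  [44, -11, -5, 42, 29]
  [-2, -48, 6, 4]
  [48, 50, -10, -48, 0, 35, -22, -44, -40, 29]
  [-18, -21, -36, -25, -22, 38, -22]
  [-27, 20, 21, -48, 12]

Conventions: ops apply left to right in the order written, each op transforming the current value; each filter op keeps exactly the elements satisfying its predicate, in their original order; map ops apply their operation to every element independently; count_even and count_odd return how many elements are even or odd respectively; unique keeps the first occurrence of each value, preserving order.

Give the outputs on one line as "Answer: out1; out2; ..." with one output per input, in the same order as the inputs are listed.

Execution, op by op:
  [50, 15, 20, -11, 29, 37, 28, -20, 37, -30] -> [-30, 37, -20, 28, 37, 29, -11, 20, 15, 50] -> [-30, -20, -11] -> 2
  [44, -11, -5, 42, 29] -> [29, 42, -5, -11, 44] -> [-5, -11] -> 0
  [-2, -48, 6, 4] -> [4, 6, -48, -2] -> [-48, -2] -> 2
  [48, 50, -10, -48, 0, 35, -22, -44, -40, 29] -> [29, -40, -44, -22, 35, 0, -48, -10, 50, 48] -> [-40, -44, -22, -48, -10] -> 5
  [-18, -21, -36, -25, -22, 38, -22] -> [-22, 38, -22, -25, -36, -21, -18] -> [-22, -22, -25, -36, -21, -18] -> 4
  [-27, 20, 21, -48, 12] -> [12, -48, 21, 20, -27] -> [-48, -27] -> 1

2; 0; 2; 5; 4; 1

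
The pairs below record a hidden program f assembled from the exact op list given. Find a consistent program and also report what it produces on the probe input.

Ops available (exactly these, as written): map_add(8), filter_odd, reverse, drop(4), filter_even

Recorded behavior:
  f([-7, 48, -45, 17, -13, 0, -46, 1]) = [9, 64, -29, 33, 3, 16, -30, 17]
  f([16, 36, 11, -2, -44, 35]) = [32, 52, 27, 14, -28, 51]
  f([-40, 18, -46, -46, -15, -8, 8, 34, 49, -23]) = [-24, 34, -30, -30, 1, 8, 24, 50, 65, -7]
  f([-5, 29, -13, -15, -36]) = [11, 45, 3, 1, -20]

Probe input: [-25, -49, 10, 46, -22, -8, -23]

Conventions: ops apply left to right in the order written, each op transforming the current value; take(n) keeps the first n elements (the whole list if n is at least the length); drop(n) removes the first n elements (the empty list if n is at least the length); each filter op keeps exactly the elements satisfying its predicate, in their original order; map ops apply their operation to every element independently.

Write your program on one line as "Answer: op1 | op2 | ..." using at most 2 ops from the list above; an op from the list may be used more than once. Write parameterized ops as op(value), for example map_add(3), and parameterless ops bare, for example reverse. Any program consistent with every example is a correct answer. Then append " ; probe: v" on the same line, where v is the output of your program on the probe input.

map_add(8) | map_add(8) ; probe: [-9, -33, 26, 62, -6, 8, -7]

Check, running the answer program on each example:
  [-7, 48, -45, 17, -13, 0, -46, 1] -> [1, 56, -37, 25, -5, 8, -38, 9] -> [9, 64, -29, 33, 3, 16, -30, 17]
  [16, 36, 11, -2, -44, 35] -> [24, 44, 19, 6, -36, 43] -> [32, 52, 27, 14, -28, 51]
  [-40, 18, -46, -46, -15, -8, 8, 34, 49, -23] -> [-32, 26, -38, -38, -7, 0, 16, 42, 57, -15] -> [-24, 34, -30, -30, 1, 8, 24, 50, 65, -7]
  [-5, 29, -13, -15, -36] -> [3, 37, -5, -7, -28] -> [11, 45, 3, 1, -20]
  probe: [-25, -49, 10, 46, -22, -8, -23] -> [-17, -41, 18, 54, -14, 0, -15] -> [-9, -33, 26, 62, -6, 8, -7]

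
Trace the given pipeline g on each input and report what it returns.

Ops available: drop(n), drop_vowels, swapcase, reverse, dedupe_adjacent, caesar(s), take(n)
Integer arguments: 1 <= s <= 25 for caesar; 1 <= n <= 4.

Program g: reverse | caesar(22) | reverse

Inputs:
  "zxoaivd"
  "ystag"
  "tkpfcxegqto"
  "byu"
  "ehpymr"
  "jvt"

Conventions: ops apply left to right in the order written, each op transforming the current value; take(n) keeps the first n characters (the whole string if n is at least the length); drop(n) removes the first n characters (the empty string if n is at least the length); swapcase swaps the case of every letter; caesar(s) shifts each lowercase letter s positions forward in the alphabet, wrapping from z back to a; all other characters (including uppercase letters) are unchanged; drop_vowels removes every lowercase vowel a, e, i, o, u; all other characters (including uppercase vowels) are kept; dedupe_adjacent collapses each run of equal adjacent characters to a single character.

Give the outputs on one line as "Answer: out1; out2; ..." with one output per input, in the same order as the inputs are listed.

"vtkwerz"; "uopwc"; "pglbytacmpk"; "xuq"; "adluin"; "frp"

Execution, op by op:
  "zxoaivd" -> "dviaoxz" -> "zrewktv" -> "vtkwerz"
  "ystag" -> "gatsy" -> "cwpou" -> "uopwc"
  "tkpfcxegqto" -> "otqgexcfpkt" -> "kpmcatyblgp" -> "pglbytacmpk"
  "byu" -> "uyb" -> "qux" -> "xuq"
  "ehpymr" -> "rmyphe" -> "niulda" -> "adluin"
  "jvt" -> "tvj" -> "prf" -> "frp"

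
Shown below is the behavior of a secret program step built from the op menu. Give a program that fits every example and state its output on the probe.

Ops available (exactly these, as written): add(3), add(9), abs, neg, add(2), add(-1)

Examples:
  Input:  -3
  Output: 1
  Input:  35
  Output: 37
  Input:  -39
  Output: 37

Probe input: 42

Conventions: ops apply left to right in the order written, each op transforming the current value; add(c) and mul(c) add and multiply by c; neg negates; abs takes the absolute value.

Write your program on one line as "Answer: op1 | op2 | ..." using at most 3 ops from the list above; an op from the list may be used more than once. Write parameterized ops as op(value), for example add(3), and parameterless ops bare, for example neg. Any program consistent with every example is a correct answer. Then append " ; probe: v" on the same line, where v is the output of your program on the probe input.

add(2) | abs ; probe: 44

Check, running the answer program on each example:
  -3 -> -1 -> 1
  35 -> 37 -> 37
  -39 -> -37 -> 37
  probe: 42 -> 44 -> 44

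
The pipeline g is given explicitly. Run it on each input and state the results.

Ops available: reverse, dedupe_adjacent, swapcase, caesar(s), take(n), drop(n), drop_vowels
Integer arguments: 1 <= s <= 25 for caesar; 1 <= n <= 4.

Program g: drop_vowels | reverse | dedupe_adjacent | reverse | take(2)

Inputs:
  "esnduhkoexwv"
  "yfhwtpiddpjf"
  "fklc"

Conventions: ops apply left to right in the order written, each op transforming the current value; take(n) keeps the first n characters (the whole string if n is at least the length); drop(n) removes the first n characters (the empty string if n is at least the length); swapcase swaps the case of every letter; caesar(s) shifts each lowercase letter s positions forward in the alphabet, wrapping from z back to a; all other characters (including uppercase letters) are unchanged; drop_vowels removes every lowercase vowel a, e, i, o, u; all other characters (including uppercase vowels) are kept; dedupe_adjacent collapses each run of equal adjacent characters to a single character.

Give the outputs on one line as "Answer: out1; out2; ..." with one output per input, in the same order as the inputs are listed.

"sn"; "yf"; "fk"

Execution, op by op:
  "esnduhkoexwv" -> "sndhkxwv" -> "vwxkhdns" -> "vwxkhdns" -> "sndhkxwv" -> "sn"
  "yfhwtpiddpjf" -> "yfhwtpddpjf" -> "fjpddptwhfy" -> "fjpdptwhfy" -> "yfhwtpdpjf" -> "yf"
  "fklc" -> "fklc" -> "clkf" -> "clkf" -> "fklc" -> "fk"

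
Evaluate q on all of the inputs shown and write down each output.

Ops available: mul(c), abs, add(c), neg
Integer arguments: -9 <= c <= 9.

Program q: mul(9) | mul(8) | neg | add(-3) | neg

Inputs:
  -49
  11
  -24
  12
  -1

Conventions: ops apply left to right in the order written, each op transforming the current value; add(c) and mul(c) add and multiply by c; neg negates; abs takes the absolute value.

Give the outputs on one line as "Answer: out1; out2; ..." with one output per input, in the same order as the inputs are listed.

-3525; 795; -1725; 867; -69

Execution, op by op:
  -49 -> -441 -> -3528 -> 3528 -> 3525 -> -3525
  11 -> 99 -> 792 -> -792 -> -795 -> 795
  -24 -> -216 -> -1728 -> 1728 -> 1725 -> -1725
  12 -> 108 -> 864 -> -864 -> -867 -> 867
  -1 -> -9 -> -72 -> 72 -> 69 -> -69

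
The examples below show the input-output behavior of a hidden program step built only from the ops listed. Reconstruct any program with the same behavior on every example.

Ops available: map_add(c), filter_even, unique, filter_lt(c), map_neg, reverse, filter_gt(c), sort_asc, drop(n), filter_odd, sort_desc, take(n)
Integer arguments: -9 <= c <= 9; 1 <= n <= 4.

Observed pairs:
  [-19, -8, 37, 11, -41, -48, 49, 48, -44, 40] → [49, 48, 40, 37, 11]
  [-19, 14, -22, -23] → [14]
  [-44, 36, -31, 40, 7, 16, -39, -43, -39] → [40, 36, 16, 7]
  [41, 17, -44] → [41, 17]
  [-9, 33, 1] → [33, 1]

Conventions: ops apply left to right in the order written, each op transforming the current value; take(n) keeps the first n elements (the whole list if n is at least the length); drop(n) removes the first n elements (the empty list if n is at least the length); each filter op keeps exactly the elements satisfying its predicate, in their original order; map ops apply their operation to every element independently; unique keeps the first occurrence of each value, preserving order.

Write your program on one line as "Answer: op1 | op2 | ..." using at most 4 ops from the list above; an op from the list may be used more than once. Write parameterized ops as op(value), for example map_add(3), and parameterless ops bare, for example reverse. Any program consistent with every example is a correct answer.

reverse | sort_desc | filter_gt(-5)

Check, running the answer program on each example:
  [-19, -8, 37, 11, -41, -48, 49, 48, -44, 40] -> [40, -44, 48, 49, -48, -41, 11, 37, -8, -19] -> [49, 48, 40, 37, 11, -8, -19, -41, -44, -48] -> [49, 48, 40, 37, 11]
  [-19, 14, -22, -23] -> [-23, -22, 14, -19] -> [14, -19, -22, -23] -> [14]
  [-44, 36, -31, 40, 7, 16, -39, -43, -39] -> [-39, -43, -39, 16, 7, 40, -31, 36, -44] -> [40, 36, 16, 7, -31, -39, -39, -43, -44] -> [40, 36, 16, 7]
  [41, 17, -44] -> [-44, 17, 41] -> [41, 17, -44] -> [41, 17]
  [-9, 33, 1] -> [1, 33, -9] -> [33, 1, -9] -> [33, 1]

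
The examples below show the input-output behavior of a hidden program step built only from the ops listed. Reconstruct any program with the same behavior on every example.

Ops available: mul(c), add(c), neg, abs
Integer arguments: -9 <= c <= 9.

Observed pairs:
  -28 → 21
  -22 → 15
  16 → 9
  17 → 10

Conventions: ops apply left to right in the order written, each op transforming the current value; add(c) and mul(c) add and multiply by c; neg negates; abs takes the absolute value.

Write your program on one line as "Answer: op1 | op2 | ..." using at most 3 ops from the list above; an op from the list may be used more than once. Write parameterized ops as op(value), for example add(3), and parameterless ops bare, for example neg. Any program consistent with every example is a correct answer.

abs | add(-7)

Check, running the answer program on each example:
  -28 -> 28 -> 21
  -22 -> 22 -> 15
  16 -> 16 -> 9
  17 -> 17 -> 10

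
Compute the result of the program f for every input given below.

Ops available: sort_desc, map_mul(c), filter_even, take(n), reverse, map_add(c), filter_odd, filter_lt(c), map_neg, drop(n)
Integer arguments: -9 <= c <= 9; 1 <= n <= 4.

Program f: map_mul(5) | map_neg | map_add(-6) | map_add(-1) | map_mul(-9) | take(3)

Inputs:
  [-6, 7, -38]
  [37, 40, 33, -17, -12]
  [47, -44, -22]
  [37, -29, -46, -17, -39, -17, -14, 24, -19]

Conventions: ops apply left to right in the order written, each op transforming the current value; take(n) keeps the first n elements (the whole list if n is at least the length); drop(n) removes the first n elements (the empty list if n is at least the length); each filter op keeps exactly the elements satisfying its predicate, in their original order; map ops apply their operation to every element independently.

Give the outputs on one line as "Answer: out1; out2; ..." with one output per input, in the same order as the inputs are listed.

Execution, op by op:
  [-6, 7, -38] -> [-30, 35, -190] -> [30, -35, 190] -> [24, -41, 184] -> [23, -42, 183] -> [-207, 378, -1647] -> [-207, 378, -1647]
  [37, 40, 33, -17, -12] -> [185, 200, 165, -85, -60] -> [-185, -200, -165, 85, 60] -> [-191, -206, -171, 79, 54] -> [-192, -207, -172, 78, 53] -> [1728, 1863, 1548, -702, -477] -> [1728, 1863, 1548]
  [47, -44, -22] -> [235, -220, -110] -> [-235, 220, 110] -> [-241, 214, 104] -> [-242, 213, 103] -> [2178, -1917, -927] -> [2178, -1917, -927]
  [37, -29, -46, -17, -39, -17, -14, 24, -19] -> [185, -145, -230, -85, -195, -85, -70, 120, -95] -> [-185, 145, 230, 85, 195, 85, 70, -120, 95] -> [-191, 139, 224, 79, 189, 79, 64, -126, 89] -> [-192, 138, 223, 78, 188, 78, 63, -127, 88] -> [1728, -1242, -2007, -702, -1692, -702, -567, 1143, -792] -> [1728, -1242, -2007]

[-207, 378, -1647]; [1728, 1863, 1548]; [2178, -1917, -927]; [1728, -1242, -2007]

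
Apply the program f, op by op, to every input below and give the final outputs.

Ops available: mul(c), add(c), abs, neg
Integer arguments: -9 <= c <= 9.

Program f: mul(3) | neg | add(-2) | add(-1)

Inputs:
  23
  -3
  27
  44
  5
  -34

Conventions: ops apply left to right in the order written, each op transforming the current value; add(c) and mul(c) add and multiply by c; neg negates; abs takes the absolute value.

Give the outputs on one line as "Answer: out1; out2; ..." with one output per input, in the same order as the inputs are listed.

Execution, op by op:
  23 -> 69 -> -69 -> -71 -> -72
  -3 -> -9 -> 9 -> 7 -> 6
  27 -> 81 -> -81 -> -83 -> -84
  44 -> 132 -> -132 -> -134 -> -135
  5 -> 15 -> -15 -> -17 -> -18
  -34 -> -102 -> 102 -> 100 -> 99

-72; 6; -84; -135; -18; 99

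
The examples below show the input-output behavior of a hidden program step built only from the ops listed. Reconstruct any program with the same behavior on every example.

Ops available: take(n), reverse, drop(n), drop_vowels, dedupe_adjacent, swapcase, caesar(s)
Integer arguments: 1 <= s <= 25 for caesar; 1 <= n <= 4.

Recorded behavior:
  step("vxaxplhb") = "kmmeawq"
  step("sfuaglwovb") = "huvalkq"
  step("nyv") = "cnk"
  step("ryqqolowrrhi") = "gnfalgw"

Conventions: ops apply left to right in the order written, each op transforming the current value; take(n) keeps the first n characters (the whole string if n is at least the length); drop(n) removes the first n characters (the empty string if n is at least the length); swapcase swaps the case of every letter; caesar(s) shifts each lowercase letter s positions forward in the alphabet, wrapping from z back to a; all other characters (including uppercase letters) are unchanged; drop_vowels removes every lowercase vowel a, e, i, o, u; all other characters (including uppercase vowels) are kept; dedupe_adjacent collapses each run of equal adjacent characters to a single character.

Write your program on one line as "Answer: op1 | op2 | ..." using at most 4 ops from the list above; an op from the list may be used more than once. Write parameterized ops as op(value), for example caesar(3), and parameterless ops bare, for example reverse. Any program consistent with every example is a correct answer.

dedupe_adjacent | drop_vowels | caesar(15)

Check, running the answer program on each example:
  "vxaxplhb" -> "vxaxplhb" -> "vxxplhb" -> "kmmeawq"
  "sfuaglwovb" -> "sfuaglwovb" -> "sfglwvb" -> "huvalkq"
  "nyv" -> "nyv" -> "nyv" -> "cnk"
  "ryqqolowrrhi" -> "ryqolowrhi" -> "ryqlwrh" -> "gnfalgw"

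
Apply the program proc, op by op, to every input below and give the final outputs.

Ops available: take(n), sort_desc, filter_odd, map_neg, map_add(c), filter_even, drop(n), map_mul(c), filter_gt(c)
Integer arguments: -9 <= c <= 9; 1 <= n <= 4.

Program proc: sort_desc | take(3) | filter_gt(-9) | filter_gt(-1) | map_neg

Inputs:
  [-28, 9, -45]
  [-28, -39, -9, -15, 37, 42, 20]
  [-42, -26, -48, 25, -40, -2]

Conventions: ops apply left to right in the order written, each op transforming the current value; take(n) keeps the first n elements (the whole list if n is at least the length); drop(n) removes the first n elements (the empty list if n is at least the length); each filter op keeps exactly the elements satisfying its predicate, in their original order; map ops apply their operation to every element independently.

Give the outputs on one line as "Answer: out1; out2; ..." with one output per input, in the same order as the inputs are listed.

[-9]; [-42, -37, -20]; [-25]

Execution, op by op:
  [-28, 9, -45] -> [9, -28, -45] -> [9, -28, -45] -> [9] -> [9] -> [-9]
  [-28, -39, -9, -15, 37, 42, 20] -> [42, 37, 20, -9, -15, -28, -39] -> [42, 37, 20] -> [42, 37, 20] -> [42, 37, 20] -> [-42, -37, -20]
  [-42, -26, -48, 25, -40, -2] -> [25, -2, -26, -40, -42, -48] -> [25, -2, -26] -> [25, -2] -> [25] -> [-25]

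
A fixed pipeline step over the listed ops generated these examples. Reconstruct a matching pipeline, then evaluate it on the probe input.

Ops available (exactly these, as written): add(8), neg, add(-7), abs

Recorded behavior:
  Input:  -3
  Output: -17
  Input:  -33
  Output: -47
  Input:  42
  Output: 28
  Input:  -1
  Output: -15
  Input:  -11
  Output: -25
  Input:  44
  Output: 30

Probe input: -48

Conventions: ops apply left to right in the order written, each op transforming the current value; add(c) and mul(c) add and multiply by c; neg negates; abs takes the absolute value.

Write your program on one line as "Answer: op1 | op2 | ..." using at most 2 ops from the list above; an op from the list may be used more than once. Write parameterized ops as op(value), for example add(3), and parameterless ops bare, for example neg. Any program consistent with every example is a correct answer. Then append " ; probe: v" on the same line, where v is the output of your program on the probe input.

add(-7) | add(-7) ; probe: -62

Check, running the answer program on each example:
  -3 -> -10 -> -17
  -33 -> -40 -> -47
  42 -> 35 -> 28
  -1 -> -8 -> -15
  -11 -> -18 -> -25
  44 -> 37 -> 30
  probe: -48 -> -55 -> -62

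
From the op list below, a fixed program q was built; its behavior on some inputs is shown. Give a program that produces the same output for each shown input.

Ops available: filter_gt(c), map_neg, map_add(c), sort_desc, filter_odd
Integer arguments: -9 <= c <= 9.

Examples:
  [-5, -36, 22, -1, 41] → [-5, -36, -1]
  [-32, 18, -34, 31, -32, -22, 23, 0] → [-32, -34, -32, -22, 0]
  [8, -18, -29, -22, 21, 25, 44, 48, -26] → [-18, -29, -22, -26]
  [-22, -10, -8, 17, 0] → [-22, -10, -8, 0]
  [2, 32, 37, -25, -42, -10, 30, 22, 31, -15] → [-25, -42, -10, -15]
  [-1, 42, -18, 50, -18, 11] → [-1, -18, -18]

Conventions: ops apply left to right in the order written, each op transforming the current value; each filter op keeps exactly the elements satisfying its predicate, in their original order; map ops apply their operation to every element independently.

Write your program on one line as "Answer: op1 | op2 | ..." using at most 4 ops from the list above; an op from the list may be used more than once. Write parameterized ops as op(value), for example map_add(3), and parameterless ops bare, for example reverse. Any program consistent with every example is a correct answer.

map_neg | filter_gt(-1) | map_neg

Check, running the answer program on each example:
  [-5, -36, 22, -1, 41] -> [5, 36, -22, 1, -41] -> [5, 36, 1] -> [-5, -36, -1]
  [-32, 18, -34, 31, -32, -22, 23, 0] -> [32, -18, 34, -31, 32, 22, -23, 0] -> [32, 34, 32, 22, 0] -> [-32, -34, -32, -22, 0]
  [8, -18, -29, -22, 21, 25, 44, 48, -26] -> [-8, 18, 29, 22, -21, -25, -44, -48, 26] -> [18, 29, 22, 26] -> [-18, -29, -22, -26]
  [-22, -10, -8, 17, 0] -> [22, 10, 8, -17, 0] -> [22, 10, 8, 0] -> [-22, -10, -8, 0]
  [2, 32, 37, -25, -42, -10, 30, 22, 31, -15] -> [-2, -32, -37, 25, 42, 10, -30, -22, -31, 15] -> [25, 42, 10, 15] -> [-25, -42, -10, -15]
  [-1, 42, -18, 50, -18, 11] -> [1, -42, 18, -50, 18, -11] -> [1, 18, 18] -> [-1, -18, -18]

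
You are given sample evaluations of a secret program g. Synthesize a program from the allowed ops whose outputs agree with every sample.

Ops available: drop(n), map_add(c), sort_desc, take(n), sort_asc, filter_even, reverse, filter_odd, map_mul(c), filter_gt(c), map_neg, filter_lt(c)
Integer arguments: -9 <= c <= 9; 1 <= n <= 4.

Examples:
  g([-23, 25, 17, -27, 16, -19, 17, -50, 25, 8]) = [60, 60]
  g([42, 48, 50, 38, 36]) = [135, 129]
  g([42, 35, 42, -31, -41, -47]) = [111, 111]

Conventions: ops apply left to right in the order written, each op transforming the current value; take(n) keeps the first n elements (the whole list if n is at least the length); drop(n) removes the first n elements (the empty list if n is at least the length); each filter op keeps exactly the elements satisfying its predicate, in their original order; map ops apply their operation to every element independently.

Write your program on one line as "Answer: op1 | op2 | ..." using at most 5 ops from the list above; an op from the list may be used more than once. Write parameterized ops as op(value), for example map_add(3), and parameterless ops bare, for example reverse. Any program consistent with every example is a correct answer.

sort_asc | reverse | map_add(-5) | take(2) | map_mul(3)

Check, running the answer program on each example:
  [-23, 25, 17, -27, 16, -19, 17, -50, 25, 8] -> [-50, -27, -23, -19, 8, 16, 17, 17, 25, 25] -> [25, 25, 17, 17, 16, 8, -19, -23, -27, -50] -> [20, 20, 12, 12, 11, 3, -24, -28, -32, -55] -> [20, 20] -> [60, 60]
  [42, 48, 50, 38, 36] -> [36, 38, 42, 48, 50] -> [50, 48, 42, 38, 36] -> [45, 43, 37, 33, 31] -> [45, 43] -> [135, 129]
  [42, 35, 42, -31, -41, -47] -> [-47, -41, -31, 35, 42, 42] -> [42, 42, 35, -31, -41, -47] -> [37, 37, 30, -36, -46, -52] -> [37, 37] -> [111, 111]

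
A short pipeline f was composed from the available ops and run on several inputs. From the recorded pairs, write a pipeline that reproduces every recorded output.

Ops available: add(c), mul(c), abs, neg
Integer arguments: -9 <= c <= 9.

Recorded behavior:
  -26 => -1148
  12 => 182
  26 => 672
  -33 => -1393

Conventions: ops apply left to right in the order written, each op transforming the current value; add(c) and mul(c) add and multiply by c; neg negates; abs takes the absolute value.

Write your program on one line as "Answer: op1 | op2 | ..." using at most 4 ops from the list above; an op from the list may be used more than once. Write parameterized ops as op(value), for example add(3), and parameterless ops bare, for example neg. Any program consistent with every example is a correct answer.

add(-7) | mul(-5) | add(-1) | mul(-7)

Check, running the answer program on each example:
  -26 -> -33 -> 165 -> 164 -> -1148
  12 -> 5 -> -25 -> -26 -> 182
  26 -> 19 -> -95 -> -96 -> 672
  -33 -> -40 -> 200 -> 199 -> -1393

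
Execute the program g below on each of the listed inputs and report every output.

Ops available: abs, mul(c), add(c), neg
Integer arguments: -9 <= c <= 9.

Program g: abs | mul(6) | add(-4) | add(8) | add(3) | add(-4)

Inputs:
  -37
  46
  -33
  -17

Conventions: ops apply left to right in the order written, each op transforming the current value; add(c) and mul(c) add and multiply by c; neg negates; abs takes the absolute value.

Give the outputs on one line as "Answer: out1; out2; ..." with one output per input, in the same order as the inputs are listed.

Execution, op by op:
  -37 -> 37 -> 222 -> 218 -> 226 -> 229 -> 225
  46 -> 46 -> 276 -> 272 -> 280 -> 283 -> 279
  -33 -> 33 -> 198 -> 194 -> 202 -> 205 -> 201
  -17 -> 17 -> 102 -> 98 -> 106 -> 109 -> 105

225; 279; 201; 105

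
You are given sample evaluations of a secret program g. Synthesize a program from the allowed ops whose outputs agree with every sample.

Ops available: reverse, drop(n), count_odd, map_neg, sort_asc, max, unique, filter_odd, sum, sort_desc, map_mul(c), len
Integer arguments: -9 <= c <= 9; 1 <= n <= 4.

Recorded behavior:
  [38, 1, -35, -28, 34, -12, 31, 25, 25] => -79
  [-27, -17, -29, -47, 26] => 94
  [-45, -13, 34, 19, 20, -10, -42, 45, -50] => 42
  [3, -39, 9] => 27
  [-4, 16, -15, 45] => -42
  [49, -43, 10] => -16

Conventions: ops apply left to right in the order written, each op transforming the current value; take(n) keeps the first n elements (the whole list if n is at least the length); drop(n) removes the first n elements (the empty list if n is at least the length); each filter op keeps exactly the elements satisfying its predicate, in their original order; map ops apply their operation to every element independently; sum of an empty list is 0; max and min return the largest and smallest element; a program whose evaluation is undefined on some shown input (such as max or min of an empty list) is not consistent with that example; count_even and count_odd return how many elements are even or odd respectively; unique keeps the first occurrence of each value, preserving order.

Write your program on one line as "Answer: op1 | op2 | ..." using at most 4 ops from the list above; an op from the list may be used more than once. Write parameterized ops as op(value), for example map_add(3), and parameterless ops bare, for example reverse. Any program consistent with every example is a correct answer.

map_neg | reverse | sum

Check, running the answer program on each example:
  [38, 1, -35, -28, 34, -12, 31, 25, 25] -> [-38, -1, 35, 28, -34, 12, -31, -25, -25] -> [-25, -25, -31, 12, -34, 28, 35, -1, -38] -> -79
  [-27, -17, -29, -47, 26] -> [27, 17, 29, 47, -26] -> [-26, 47, 29, 17, 27] -> 94
  [-45, -13, 34, 19, 20, -10, -42, 45, -50] -> [45, 13, -34, -19, -20, 10, 42, -45, 50] -> [50, -45, 42, 10, -20, -19, -34, 13, 45] -> 42
  [3, -39, 9] -> [-3, 39, -9] -> [-9, 39, -3] -> 27
  [-4, 16, -15, 45] -> [4, -16, 15, -45] -> [-45, 15, -16, 4] -> -42
  [49, -43, 10] -> [-49, 43, -10] -> [-10, 43, -49] -> -16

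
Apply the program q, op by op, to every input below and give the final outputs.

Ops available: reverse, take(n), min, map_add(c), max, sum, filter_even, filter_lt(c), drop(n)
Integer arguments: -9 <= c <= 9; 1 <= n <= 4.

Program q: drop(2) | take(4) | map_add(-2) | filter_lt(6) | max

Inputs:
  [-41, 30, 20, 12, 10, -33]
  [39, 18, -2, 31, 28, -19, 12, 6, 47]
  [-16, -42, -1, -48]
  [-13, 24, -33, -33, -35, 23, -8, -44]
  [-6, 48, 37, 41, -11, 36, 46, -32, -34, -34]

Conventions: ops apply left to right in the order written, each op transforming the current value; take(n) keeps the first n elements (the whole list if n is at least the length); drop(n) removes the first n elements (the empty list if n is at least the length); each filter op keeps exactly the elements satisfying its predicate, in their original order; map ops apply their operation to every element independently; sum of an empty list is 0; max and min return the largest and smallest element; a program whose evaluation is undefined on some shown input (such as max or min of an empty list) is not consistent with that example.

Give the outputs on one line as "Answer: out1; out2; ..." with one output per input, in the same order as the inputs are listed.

-35; -4; -3; -35; -13

Execution, op by op:
  [-41, 30, 20, 12, 10, -33] -> [20, 12, 10, -33] -> [20, 12, 10, -33] -> [18, 10, 8, -35] -> [-35] -> -35
  [39, 18, -2, 31, 28, -19, 12, 6, 47] -> [-2, 31, 28, -19, 12, 6, 47] -> [-2, 31, 28, -19] -> [-4, 29, 26, -21] -> [-4, -21] -> -4
  [-16, -42, -1, -48] -> [-1, -48] -> [-1, -48] -> [-3, -50] -> [-3, -50] -> -3
  [-13, 24, -33, -33, -35, 23, -8, -44] -> [-33, -33, -35, 23, -8, -44] -> [-33, -33, -35, 23] -> [-35, -35, -37, 21] -> [-35, -35, -37] -> -35
  [-6, 48, 37, 41, -11, 36, 46, -32, -34, -34] -> [37, 41, -11, 36, 46, -32, -34, -34] -> [37, 41, -11, 36] -> [35, 39, -13, 34] -> [-13] -> -13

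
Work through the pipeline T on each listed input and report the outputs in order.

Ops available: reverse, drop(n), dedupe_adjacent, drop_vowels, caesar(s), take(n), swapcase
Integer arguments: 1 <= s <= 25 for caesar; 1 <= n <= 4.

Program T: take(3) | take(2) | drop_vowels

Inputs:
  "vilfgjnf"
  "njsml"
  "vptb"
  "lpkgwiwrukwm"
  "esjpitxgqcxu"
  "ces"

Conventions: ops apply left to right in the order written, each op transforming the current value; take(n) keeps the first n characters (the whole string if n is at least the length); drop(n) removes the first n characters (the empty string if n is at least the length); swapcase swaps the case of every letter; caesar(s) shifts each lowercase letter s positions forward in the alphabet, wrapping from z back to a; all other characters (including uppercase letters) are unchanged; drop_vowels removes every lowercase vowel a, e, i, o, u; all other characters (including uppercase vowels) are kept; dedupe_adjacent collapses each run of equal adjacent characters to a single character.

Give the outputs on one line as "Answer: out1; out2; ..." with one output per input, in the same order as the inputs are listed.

"v"; "nj"; "vp"; "lp"; "s"; "c"

Execution, op by op:
  "vilfgjnf" -> "vil" -> "vi" -> "v"
  "njsml" -> "njs" -> "nj" -> "nj"
  "vptb" -> "vpt" -> "vp" -> "vp"
  "lpkgwiwrukwm" -> "lpk" -> "lp" -> "lp"
  "esjpitxgqcxu" -> "esj" -> "es" -> "s"
  "ces" -> "ces" -> "ce" -> "c"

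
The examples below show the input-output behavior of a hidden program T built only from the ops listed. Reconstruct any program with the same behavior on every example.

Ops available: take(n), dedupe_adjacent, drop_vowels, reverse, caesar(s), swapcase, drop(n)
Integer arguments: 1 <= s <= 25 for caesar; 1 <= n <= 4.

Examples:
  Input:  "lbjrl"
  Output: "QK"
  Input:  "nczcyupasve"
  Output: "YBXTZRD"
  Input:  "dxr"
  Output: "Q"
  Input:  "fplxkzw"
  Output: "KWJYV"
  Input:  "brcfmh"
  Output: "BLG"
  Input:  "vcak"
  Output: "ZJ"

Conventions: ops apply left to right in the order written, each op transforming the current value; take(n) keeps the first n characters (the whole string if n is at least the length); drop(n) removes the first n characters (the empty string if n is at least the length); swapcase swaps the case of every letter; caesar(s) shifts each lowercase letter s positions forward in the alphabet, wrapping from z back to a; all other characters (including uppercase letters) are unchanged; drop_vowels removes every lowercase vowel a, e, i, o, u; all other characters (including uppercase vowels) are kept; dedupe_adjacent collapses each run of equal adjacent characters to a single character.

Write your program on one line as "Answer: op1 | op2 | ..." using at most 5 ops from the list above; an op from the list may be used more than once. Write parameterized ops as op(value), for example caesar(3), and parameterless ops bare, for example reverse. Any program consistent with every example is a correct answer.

drop(2) | caesar(25) | drop_vowels | swapcase

Check, running the answer program on each example:
  "lbjrl" -> "jrl" -> "iqk" -> "qk" -> "QK"
  "nczcyupasve" -> "zcyupasve" -> "ybxtozrud" -> "ybxtzrd" -> "YBXTZRD"
  "dxr" -> "r" -> "q" -> "q" -> "Q"
  "fplxkzw" -> "lxkzw" -> "kwjyv" -> "kwjyv" -> "KWJYV"
  "brcfmh" -> "cfmh" -> "belg" -> "blg" -> "BLG"
  "vcak" -> "ak" -> "zj" -> "zj" -> "ZJ"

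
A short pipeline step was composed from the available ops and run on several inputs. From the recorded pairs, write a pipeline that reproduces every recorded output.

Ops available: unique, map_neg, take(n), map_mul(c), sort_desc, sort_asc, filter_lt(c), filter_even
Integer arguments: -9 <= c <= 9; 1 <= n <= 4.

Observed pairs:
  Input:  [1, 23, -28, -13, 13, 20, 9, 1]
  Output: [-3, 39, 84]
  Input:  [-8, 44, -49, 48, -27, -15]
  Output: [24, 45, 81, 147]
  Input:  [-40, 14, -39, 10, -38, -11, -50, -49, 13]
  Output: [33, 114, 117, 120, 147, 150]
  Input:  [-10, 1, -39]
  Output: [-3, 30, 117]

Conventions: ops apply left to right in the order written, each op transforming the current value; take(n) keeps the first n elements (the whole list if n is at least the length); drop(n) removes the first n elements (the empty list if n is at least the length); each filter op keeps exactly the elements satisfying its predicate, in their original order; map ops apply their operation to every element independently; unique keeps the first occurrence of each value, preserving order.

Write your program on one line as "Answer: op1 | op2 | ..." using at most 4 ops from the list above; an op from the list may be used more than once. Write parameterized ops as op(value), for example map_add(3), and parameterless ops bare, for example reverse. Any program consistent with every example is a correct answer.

filter_lt(9) | sort_desc | unique | map_mul(-3)

Check, running the answer program on each example:
  [1, 23, -28, -13, 13, 20, 9, 1] -> [1, -28, -13, 1] -> [1, 1, -13, -28] -> [1, -13, -28] -> [-3, 39, 84]
  [-8, 44, -49, 48, -27, -15] -> [-8, -49, -27, -15] -> [-8, -15, -27, -49] -> [-8, -15, -27, -49] -> [24, 45, 81, 147]
  [-40, 14, -39, 10, -38, -11, -50, -49, 13] -> [-40, -39, -38, -11, -50, -49] -> [-11, -38, -39, -40, -49, -50] -> [-11, -38, -39, -40, -49, -50] -> [33, 114, 117, 120, 147, 150]
  [-10, 1, -39] -> [-10, 1, -39] -> [1, -10, -39] -> [1, -10, -39] -> [-3, 30, 117]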